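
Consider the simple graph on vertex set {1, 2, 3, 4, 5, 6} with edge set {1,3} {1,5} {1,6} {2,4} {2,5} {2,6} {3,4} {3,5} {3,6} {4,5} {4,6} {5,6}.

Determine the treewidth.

3

A width-3 tree decomposition is:
Bags: B1 = {3, 4, 5, 6}  B2 = {1, 3, 5, 6}  B3 = {2, 4, 5, 6}
Tree: B1–B2, B1–B3
Every bag has size at most 4, so the width is 4 − 1 = 3 and tw(G) ≤ 3. Conversely, {2, 4, 5, 6} is a clique of size 4, and the vertices of any clique must share a bag in every tree decomposition; so some bag has ≥ 4 vertices and tw(G) ≥ 3. Hence tw(G) = 3 exactly.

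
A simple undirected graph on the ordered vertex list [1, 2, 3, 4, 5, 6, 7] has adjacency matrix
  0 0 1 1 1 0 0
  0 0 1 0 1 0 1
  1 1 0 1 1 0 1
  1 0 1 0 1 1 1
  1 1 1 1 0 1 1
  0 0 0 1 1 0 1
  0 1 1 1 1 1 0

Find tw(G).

A width-3 tree decomposition is:
Bags: B1 = {4, 5, 6, 7}  B2 = {3, 4, 5, 7}  B3 = {1, 3, 4, 5}  B4 = {2, 3, 5, 7}
Tree: B1–B2, B2–B3, B2–B4
Each bag holds 4 vertices, so the decomposition has width 3, which upper-bounds the treewidth. Conversely, {2, 3, 5, 7} is a clique of size 4, and the vertices of any clique must share a bag in every tree decomposition; so some bag has ≥ 4 vertices and tw(G) ≥ 3. Therefore the treewidth is 3.

3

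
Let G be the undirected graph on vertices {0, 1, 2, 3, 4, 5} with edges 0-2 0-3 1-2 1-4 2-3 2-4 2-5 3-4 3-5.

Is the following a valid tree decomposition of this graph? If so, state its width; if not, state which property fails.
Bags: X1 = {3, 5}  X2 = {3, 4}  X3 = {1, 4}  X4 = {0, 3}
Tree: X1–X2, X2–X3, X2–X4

A tree decomposition must satisfy three properties: every vertex lies in some bag; for every edge, both endpoints lie together in some bag; and for every vertex, the bags containing it form a connected subtree. Here vertex 2 appears in no bag, so the decomposition is invalid.

No — vertex 2 appears in no bag.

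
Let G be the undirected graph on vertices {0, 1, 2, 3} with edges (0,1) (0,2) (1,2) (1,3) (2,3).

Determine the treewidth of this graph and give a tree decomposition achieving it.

Treewidth 2.
Bags: B1 = {0, 1, 2}  B2 = {1, 2, 3}
Tree: B1–B2

The largest bag has 3 vertices, giving width 2; this decomposition certifies tw(G) ≤ 2. For the lower bound, the 3 vertices {0, 1, 2} are pairwise adjacent, and any tree decomposition puts a clique entirely inside one bag — forcing width ≥ 2. Therefore the treewidth is 2.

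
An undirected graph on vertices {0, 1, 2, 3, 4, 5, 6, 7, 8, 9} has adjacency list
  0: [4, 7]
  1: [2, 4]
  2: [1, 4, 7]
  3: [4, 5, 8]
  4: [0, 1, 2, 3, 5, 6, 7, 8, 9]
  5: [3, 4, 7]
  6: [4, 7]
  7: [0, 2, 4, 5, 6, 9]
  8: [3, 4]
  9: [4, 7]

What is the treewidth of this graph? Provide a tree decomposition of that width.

Treewidth 2.
Bags: B1 = {0, 4, 7}  B2 = {4, 6, 7}  B3 = {4, 5, 7}  B4 = {4, 7, 9}  B5 = {2, 4, 7}  B6 = {1, 2, 4}  B7 = {3, 4, 5}  B8 = {3, 4, 8}
Tree: B1–B2, B1–B3, B1–B4, B2–B5, B5–B6, B3–B7, B7–B8

The largest bag has 3 vertices, giving width 2; this decomposition certifies tw(G) ≤ 2. On the other hand G contains the 3-clique {3, 4, 8}. A clique must lie in a single bag of any decomposition, so no decomposition can have width below 2. Hence tw(G) = 2 exactly.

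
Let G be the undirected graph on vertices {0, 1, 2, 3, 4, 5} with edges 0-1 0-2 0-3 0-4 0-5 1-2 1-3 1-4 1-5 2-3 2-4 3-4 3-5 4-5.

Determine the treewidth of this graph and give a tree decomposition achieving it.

Each bag holds 5 vertices, so the decomposition has width 4, which upper-bounds the treewidth. Conversely, {0, 1, 2, 3, 4} is a clique of size 5, and the vertices of any clique must share a bag in every tree decomposition; so some bag has ≥ 5 vertices and tw(G) ≥ 4. Therefore the treewidth is 4.

Treewidth 4.
One such decomposition:
Bags: B1 = {0, 1, 3, 4, 5}  B2 = {0, 1, 2, 3, 4}
Tree: B1–B2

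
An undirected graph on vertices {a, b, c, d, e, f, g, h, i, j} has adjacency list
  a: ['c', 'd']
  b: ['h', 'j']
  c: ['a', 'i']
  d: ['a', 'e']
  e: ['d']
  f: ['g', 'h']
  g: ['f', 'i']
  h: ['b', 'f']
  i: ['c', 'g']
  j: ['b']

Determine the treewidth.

1

A width-1 tree decomposition is:
Bags: B1 = {d, e}  B2 = {a, d}  B3 = {a, c}  B4 = {c, i}  B5 = {g, i}  B6 = {f, g}  B7 = {f, h}  B8 = {b, h}  B9 = {b, j}
Tree: B1–B2, B2–B3, B3–B4, B4–B5, B5–B6, B6–B7, B7–B8, B8–B9
Each bag holds 2 vertices, so the decomposition has width 1, which upper-bounds the treewidth. Any graph with an edge has treewidth ≥ 1, and G has the edge e–d. The upper and lower bounds meet at 1, so that is the treewidth.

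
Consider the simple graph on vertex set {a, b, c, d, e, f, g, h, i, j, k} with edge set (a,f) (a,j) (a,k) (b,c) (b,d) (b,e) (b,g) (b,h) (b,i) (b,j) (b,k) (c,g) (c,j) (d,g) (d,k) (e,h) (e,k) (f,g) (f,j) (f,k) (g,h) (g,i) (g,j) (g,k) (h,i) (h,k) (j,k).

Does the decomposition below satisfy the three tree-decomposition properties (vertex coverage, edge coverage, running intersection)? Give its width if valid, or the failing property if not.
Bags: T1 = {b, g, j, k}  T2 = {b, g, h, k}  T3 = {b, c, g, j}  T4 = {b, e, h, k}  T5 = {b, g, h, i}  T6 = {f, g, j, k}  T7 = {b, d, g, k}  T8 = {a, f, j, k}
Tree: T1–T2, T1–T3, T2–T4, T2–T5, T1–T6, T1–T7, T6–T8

Yes; width 3.

Every vertex of G appears in some bag (union = {a, b, c, d, e, f, g, h, i, j, k}); every edge is covered by a bag; and for each vertex v the set of bags containing v is connected in the bag tree. The decomposition is therefore valid. The largest bag has 4 vertices, so the width is 3.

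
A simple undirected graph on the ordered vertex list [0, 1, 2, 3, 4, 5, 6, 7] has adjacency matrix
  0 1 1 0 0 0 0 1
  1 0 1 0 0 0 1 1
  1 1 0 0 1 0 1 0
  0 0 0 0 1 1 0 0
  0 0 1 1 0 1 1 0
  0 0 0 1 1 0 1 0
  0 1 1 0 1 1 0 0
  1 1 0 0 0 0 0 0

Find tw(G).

A width-2 tree decomposition is:
Bags: B1 = {0, 1, 2}  B2 = {1, 2, 6}  B3 = {2, 4, 6}  B4 = {4, 5, 6}  B5 = {0, 1, 7}  B6 = {3, 4, 5}
Tree: B1–B2, B2–B3, B3–B4, B1–B5, B4–B6
The largest bag has 3 vertices, giving width 2; this decomposition certifies tw(G) ≤ 2. Conversely, {0, 1, 2} is a clique of size 3, and the vertices of any clique must share a bag in every tree decomposition; so some bag has ≥ 3 vertices and tw(G) ≥ 2. Combining the bounds, tw(G) = 2.

2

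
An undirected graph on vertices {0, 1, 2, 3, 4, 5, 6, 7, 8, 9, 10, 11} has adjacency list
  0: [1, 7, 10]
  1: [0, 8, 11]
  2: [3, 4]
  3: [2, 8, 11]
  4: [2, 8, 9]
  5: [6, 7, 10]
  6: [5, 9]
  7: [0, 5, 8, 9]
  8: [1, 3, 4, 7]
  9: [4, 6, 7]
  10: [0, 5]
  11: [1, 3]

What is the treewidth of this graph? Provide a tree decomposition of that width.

Treewidth 3.
One such decomposition:
Bags: B1 = {2, 3, 4, 11}  B2 = {3, 4, 8, 11}  B3 = {1, 4, 8, 11}  B4 = {1, 4, 8, 9}  B5 = {1, 7, 8, 9}  B6 = {0, 1, 7, 9}  B7 = {0, 6, 7, 9}  B8 = {0, 5, 6, 7}  B9 = {0, 5, 6, 10}
Tree: B1–B2, B2–B3, B3–B4, B4–B5, B5–B6, B6–B7, B7–B8, B8–B9

The largest bag has 4 vertices, giving width 3; this decomposition certifies tw(G) ≤ 3. For the lower bound: the 4 vertex sets {2,3,11}, {4}, {8}, {0,1,7,9} are disjoint, each induces a connected subgraph, and every pair is joined by at least one edge of G. Contracting each set to a single vertex therefore yields K_{4} as a minor, and since treewidth is minor-monotone, tw(G) ≥ tw(K_{4}) = 3. Therefore the treewidth is 3.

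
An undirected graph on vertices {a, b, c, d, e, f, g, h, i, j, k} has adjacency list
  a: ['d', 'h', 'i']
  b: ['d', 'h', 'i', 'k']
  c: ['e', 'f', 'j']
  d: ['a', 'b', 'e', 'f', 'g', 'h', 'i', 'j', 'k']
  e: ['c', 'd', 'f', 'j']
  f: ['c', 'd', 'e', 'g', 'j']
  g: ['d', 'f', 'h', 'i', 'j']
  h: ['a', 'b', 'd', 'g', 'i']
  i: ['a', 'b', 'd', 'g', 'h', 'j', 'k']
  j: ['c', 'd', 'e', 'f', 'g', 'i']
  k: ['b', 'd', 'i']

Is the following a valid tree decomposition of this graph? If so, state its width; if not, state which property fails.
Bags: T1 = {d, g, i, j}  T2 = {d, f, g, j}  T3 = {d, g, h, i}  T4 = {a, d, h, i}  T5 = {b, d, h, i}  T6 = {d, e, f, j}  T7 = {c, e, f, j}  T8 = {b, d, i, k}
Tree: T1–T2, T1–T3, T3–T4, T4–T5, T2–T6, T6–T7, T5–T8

Vertex coverage: the bags together contain {a, b, c, d, e, f, g, h, i, j, k}, the full vertex set. Edge coverage: each edge of G has both endpoints in at least one bag. Running intersection: for every vertex, the bags containing it form a connected subtree. All three properties hold, so this is a valid tree decomposition of width max|bag| − 1 = 3, and hence tw(G) ≤ 3.

Yes; width 3.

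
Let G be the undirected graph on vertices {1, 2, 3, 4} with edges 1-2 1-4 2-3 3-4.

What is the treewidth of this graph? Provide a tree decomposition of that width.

Treewidth 2.
One optimal decomposition is:
Bags: B1 = {2, 3, 4}  B2 = {1, 2, 4}
Tree: B1–B2

The largest bag has 3 vertices, giving width 2; this decomposition certifies tw(G) ≤ 2. The edges 4–3–2–1–4 form a cycle, so G is not a tree and its treewidth is at least 2. Therefore the treewidth is 2.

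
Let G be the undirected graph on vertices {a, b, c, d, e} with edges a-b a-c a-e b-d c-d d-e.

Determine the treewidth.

A width-2 tree decomposition is:
Bags: B1 = {a, b, d}  B2 = {a, c, d}  B3 = {a, d, e}
Tree: B1–B2, B2–B3
The largest bag has 3 vertices, giving width 2; this decomposition certifies tw(G) ≤ 2. For the lower bound, G contains the cycle d–b–a–c–d, so G is not a forest; only forests have treewidth ≤ 1, hence tw(G) ≥ 2. Hence tw(G) = 2 exactly.

2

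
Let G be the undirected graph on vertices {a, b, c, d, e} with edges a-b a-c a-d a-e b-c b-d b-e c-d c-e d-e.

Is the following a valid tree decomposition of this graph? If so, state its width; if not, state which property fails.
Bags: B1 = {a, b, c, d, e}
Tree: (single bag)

Vertex coverage: the bags together contain {a, b, c, d, e}, the full vertex set. Edge coverage: each edge of G has both endpoints in at least one bag. Running intersection: for every vertex, the bags containing it form a connected subtree. All three properties hold, so this is a valid tree decomposition of width max|bag| − 1 = 4, and hence tw(G) ≤ 4.

Yes; width 4.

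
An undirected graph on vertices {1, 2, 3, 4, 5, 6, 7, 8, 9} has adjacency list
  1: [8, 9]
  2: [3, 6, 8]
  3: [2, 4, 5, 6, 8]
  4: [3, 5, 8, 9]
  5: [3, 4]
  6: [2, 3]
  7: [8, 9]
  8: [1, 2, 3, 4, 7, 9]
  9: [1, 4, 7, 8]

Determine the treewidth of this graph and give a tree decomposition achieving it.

Treewidth 2.
Bags: B1 = {3, 4, 5}  B2 = {3, 4, 8}  B3 = {2, 3, 8}  B4 = {4, 8, 9}  B5 = {7, 8, 9}  B6 = {1, 8, 9}  B7 = {2, 3, 6}
Tree: B1–B2, B2–B3, B2–B4, B4–B5, B5–B6, B3–B7

Each bag holds 3 vertices, so the decomposition has width 2, which upper-bounds the treewidth. For the lower bound, the 3 vertices {1, 8, 9} are pairwise adjacent, and any tree decomposition puts a clique entirely inside one bag — forcing width ≥ 2. Therefore the treewidth is 2.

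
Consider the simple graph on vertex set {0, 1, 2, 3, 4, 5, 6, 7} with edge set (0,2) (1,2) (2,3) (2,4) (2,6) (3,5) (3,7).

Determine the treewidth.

1

A width-1 tree decomposition is:
Bags: B1 = {0, 2}  B2 = {2, 3}  B3 = {3, 5}  B4 = {1, 2}  B5 = {3, 7}  B6 = {2, 4}  B7 = {2, 6}
Tree: B1–B2, B2–B3, B1–B4, B3–B5, B2–B6, B6–B7
Every bag has size at most 2, so the width is 2 − 1 = 1 and tw(G) ≤ 1. Since G has at least one edge (e.g. 2–0), it is not an edgeless graph, so tw(G) ≥ 1. The upper and lower bounds meet at 1, so that is the treewidth.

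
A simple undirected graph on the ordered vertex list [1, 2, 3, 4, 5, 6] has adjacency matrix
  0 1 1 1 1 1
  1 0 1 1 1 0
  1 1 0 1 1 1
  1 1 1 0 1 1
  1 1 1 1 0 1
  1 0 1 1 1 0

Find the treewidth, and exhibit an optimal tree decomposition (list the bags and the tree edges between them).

Treewidth 4.
One optimal decomposition is:
Bags: B1 = {1, 3, 4, 5, 6}  B2 = {1, 2, 3, 4, 5}
Tree: B1–B2

Every bag has size at most 5, so the width is 5 − 1 = 4 and tw(G) ≤ 4. For the lower bound, the 5 vertices {1, 2, 3, 4, 5} are pairwise adjacent, and any tree decomposition puts a clique entirely inside one bag — forcing width ≥ 4. The upper and lower bounds meet at 4, so that is the treewidth.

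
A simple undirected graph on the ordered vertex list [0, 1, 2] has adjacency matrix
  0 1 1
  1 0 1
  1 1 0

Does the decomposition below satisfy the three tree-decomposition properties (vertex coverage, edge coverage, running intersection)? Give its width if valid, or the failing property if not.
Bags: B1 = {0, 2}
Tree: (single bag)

A tree decomposition must satisfy three properties: every vertex lies in some bag; for every edge, both endpoints lie together in some bag; and for every vertex, the bags containing it form a connected subtree. Here vertex 1 appears in no bag, so the decomposition is invalid.

No — vertex 1 appears in no bag.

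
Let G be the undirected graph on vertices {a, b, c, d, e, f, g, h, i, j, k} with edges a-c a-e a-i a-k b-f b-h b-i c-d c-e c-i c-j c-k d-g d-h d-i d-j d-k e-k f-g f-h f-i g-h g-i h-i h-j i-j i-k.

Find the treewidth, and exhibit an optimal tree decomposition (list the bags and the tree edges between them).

The largest bag has 4 vertices, giving width 3; this decomposition certifies tw(G) ≤ 3. Conversely, {a, c, e, k} is a clique of size 4, and the vertices of any clique must share a bag in every tree decomposition; so some bag has ≥ 4 vertices and tw(G) ≥ 3. Therefore the treewidth is 3.

Treewidth 3.
One optimal decomposition is:
Bags: B1 = {c, d, i, j}  B2 = {c, d, i, k}  B3 = {a, c, i, k}  B4 = {d, h, i, j}  B5 = {d, g, h, i}  B6 = {f, g, h, i}  B7 = {b, f, h, i}  B8 = {a, c, e, k}
Tree: B1–B2, B2–B3, B1–B4, B4–B5, B5–B6, B6–B7, B3–B8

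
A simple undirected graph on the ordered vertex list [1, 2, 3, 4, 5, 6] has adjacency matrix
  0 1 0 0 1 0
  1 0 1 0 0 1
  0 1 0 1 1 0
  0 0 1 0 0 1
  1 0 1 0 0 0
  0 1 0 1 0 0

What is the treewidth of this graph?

2

A width-2 tree decomposition is:
Bags: B1 = {2, 4, 6}  B2 = {2, 3, 4}  B3 = {1, 2, 3}  B4 = {1, 3, 5}
Tree: B1–B2, B2–B3, B3–B4
Every bag has size at most 3, so the width is 3 − 1 = 2 and tw(G) ≤ 2. For the lower bound, G contains the cycle 6–4–3–2–6, so G is not a forest; only forests have treewidth ≤ 1, hence tw(G) ≥ 2. Combining the bounds, tw(G) = 2.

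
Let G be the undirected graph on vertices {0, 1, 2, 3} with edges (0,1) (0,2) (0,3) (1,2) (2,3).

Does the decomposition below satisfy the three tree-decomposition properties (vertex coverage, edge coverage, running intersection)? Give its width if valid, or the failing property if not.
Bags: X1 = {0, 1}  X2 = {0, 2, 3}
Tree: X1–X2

No — edge (2,1) lies in no bag.

A tree decomposition must satisfy three properties: every vertex lies in some bag; for every edge, both endpoints lie together in some bag; and for every vertex, the bags containing it form a connected subtree. Here edge (2,1) lies in no bag, so the decomposition is invalid.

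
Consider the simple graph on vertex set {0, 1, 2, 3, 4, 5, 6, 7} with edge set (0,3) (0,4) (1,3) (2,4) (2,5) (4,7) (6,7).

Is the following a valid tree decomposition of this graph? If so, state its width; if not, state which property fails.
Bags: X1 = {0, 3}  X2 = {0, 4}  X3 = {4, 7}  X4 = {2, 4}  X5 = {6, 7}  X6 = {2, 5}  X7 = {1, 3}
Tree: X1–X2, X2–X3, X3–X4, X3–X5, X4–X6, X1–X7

Yes; width 1.

Vertex coverage: the bags together contain {0, 1, 2, 3, 4, 5, 6, 7}, the full vertex set. Edge coverage: each edge of G has both endpoints in at least one bag. Running intersection: for every vertex, the bags containing it form a connected subtree. All three properties hold, so this is a valid tree decomposition of width max|bag| − 1 = 1, and hence tw(G) ≤ 1.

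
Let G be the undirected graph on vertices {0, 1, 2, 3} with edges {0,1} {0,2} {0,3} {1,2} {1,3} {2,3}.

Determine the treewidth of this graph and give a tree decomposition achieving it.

Treewidth 3.
Bags: B1 = {0, 1, 2, 3}
Tree: (single bag)

With just one bag of size 4, the width is 4 − 1 = 3, so tw(G) ≤ 3. For the lower bound, the 4 vertices {0, 1, 2, 3} are pairwise adjacent, and any tree decomposition puts a clique entirely inside one bag — forcing width ≥ 3. Therefore the treewidth is 3.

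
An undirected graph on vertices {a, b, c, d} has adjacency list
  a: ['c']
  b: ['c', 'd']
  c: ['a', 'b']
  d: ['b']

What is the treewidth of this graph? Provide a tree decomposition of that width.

Each bag holds 2 vertices, so the decomposition has width 1, which upper-bounds the treewidth. G has an edge, so its treewidth is at least 1. The upper and lower bounds meet at 1, so that is the treewidth.

Treewidth 1.
One such decomposition:
Bags: B1 = {a, c}  B2 = {b, c}  B3 = {b, d}
Tree: B1–B2, B2–B3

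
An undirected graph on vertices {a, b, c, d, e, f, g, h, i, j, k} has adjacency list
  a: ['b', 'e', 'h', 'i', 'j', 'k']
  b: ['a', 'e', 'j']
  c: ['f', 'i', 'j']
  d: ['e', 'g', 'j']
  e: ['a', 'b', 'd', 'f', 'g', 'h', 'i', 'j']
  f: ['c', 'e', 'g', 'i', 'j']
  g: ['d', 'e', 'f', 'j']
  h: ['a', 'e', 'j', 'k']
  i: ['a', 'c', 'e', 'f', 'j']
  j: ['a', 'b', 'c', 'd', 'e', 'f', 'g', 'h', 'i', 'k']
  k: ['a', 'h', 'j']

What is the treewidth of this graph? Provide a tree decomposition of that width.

Treewidth 3.
Bags: B1 = {e, f, i, j}  B2 = {e, f, g, j}  B3 = {a, e, i, j}  B4 = {a, b, e, j}  B5 = {d, e, g, j}  B6 = {c, f, i, j}  B7 = {a, e, h, j}  B8 = {a, h, j, k}
Tree: B1–B2, B1–B3, B3–B4, B2–B5, B1–B6, B3–B7, B7–B8

Each bag holds 4 vertices, so the decomposition has width 3, which upper-bounds the treewidth. For the lower bound, the 4 vertices {d, e, g, j} are pairwise adjacent, and any tree decomposition puts a clique entirely inside one bag — forcing width ≥ 3. The upper and lower bounds meet at 3, so that is the treewidth.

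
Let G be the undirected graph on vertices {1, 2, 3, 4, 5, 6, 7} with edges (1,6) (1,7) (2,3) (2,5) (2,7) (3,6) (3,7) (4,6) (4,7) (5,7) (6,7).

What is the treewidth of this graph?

A width-2 tree decomposition is:
Bags: B1 = {3, 6, 7}  B2 = {4, 6, 7}  B3 = {1, 6, 7}  B4 = {2, 3, 7}  B5 = {2, 5, 7}
Tree: B1–B2, B2–B3, B1–B4, B4–B5
Each bag holds 3 vertices, so the decomposition has width 2, which upper-bounds the treewidth. On the other hand G contains the 3-clique {2, 3, 7}. A clique must lie in a single bag of any decomposition, so no decomposition can have width below 2. Combining the bounds, tw(G) = 2.

2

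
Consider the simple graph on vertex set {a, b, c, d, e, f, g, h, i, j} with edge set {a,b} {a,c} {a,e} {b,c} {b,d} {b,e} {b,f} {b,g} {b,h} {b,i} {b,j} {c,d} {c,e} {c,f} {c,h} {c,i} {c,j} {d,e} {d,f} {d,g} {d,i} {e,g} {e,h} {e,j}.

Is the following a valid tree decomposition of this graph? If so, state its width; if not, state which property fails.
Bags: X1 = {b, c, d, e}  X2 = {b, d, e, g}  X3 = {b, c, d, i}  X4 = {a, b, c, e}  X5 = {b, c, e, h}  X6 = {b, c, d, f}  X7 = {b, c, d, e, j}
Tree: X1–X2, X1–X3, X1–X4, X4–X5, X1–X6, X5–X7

A tree decomposition must satisfy three properties: every vertex lies in some bag; for every edge, both endpoints lie together in some bag; and for every vertex, the bags containing it form a connected subtree. Here bags containing vertex d are not connected in the tree, so the decomposition is invalid.

No — bags containing vertex d are not connected in the tree.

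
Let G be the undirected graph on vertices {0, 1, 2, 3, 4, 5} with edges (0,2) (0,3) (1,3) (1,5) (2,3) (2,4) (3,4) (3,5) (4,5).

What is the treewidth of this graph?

A width-2 tree decomposition is:
Bags: B1 = {3, 4, 5}  B2 = {1, 3, 5}  B3 = {2, 3, 4}  B4 = {0, 2, 3}
Tree: B1–B2, B1–B3, B3–B4
The largest bag has 3 vertices, giving width 2; this decomposition certifies tw(G) ≤ 2. For the lower bound, the 3 vertices {1, 3, 5} are pairwise adjacent, and any tree decomposition puts a clique entirely inside one bag — forcing width ≥ 2. The upper and lower bounds meet at 2, so that is the treewidth.

2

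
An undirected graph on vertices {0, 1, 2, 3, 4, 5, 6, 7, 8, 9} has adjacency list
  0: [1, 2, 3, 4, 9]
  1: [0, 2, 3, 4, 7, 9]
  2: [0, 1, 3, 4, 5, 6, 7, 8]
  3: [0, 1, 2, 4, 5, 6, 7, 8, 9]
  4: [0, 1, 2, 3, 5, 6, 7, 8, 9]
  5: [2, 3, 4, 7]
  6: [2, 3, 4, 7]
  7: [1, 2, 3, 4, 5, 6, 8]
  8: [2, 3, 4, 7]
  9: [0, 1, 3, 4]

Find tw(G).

A width-4 tree decomposition is:
Bags: B1 = {0, 1, 2, 3, 4}  B2 = {1, 2, 3, 4, 7}  B3 = {2, 3, 4, 5, 7}  B4 = {2, 3, 4, 7, 8}  B5 = {0, 1, 3, 4, 9}  B6 = {2, 3, 4, 6, 7}
Tree: B1–B2, B2–B3, B2–B4, B1–B5, B3–B6
Each bag holds 5 vertices, so the decomposition has width 4, which upper-bounds the treewidth. Conversely, {0, 1, 3, 4, 9} is a clique of size 5, and the vertices of any clique must share a bag in every tree decomposition; so some bag has ≥ 5 vertices and tw(G) ≥ 4. The upper and lower bounds meet at 4, so that is the treewidth.

4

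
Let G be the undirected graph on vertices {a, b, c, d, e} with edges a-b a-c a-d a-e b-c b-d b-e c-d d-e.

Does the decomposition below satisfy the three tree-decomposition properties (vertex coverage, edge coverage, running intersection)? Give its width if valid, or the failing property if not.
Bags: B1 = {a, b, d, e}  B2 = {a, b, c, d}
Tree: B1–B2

Yes; width 3.

Checking the three conditions: (i) the bags cover all of {a, b, c, d, e}; (ii) for each edge, some bag contains both endpoints; (iii) the bags containing any fixed vertex form a subtree. All hold, so the decomposition is valid with width 4 − 1 = 3.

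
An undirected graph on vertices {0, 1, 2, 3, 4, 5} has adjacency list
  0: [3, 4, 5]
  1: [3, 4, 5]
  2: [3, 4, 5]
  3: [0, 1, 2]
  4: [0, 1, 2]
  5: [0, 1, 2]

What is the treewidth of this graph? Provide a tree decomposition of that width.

Treewidth 3.
Bags: B1 = {0, 1, 2, 5}  B2 = {0, 1, 2, 4}  B3 = {0, 1, 2, 3}
Tree: B1–B2, B2–B3

Every bag has size at most 4, so the width is 4 − 1 = 3 and tw(G) ≤ 3. For the lower bound: the 4 vertex sets {2,5}, {1,4}, {0}, {3} are disjoint, each induces a connected subgraph, and every pair is joined by at least one edge of G. Contracting each set to a single vertex therefore yields K_{4} as a minor, and since treewidth is minor-monotone, tw(G) ≥ tw(K_{4}) = 3. Therefore the treewidth is 3.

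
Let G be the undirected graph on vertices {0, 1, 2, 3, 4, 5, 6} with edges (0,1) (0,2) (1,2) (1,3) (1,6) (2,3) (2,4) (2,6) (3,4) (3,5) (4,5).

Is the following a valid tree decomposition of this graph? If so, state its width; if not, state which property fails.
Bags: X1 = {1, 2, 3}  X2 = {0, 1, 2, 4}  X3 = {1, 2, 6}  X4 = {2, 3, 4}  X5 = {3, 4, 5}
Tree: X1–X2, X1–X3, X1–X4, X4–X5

A tree decomposition must satisfy three properties: every vertex lies in some bag; for every edge, both endpoints lie together in some bag; and for every vertex, the bags containing it form a connected subtree. Here bags containing vertex 4 are not connected in the tree, so the decomposition is invalid.

No — bags containing vertex 4 are not connected in the tree.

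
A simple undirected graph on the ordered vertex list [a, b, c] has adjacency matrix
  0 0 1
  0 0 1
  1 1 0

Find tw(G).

A width-1 tree decomposition is:
Bags: B1 = {b, c}  B2 = {a, c}
Tree: B1–B2
Each bag holds 2 vertices, so the decomposition has width 1, which upper-bounds the treewidth. Any graph with an edge has treewidth ≥ 1, and G has the edge b–c. Hence tw(G) = 1 exactly.

1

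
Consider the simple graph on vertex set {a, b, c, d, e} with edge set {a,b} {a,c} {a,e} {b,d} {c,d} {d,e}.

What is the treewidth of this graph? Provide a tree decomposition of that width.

The largest bag has 3 vertices, giving width 2; this decomposition certifies tw(G) ≤ 2. Since e–d–c–a–e is a cycle in G, G is not acyclic. Forests are exactly the graphs of treewidth ≤ 1, so tw(G) ≥ 2. The upper and lower bounds meet at 2, so that is the treewidth.

Treewidth 2.
One such decomposition:
Bags: B1 = {a, d, e}  B2 = {a, c, d}  B3 = {a, b, d}
Tree: B1–B2, B2–B3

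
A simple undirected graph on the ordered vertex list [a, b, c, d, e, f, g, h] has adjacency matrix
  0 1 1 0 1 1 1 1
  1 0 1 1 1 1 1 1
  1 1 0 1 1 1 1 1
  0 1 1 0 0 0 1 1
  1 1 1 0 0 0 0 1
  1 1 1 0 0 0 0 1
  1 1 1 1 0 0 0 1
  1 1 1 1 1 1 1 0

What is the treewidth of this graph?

A width-4 tree decomposition is:
Bags: B1 = {a, b, c, g, h}  B2 = {a, b, c, e, h}  B3 = {b, c, d, g, h}  B4 = {a, b, c, f, h}
Tree: B1–B2, B1–B3, B1–B4
Every bag has size at most 5, so the width is 5 − 1 = 4 and tw(G) ≤ 4. On the other hand G contains the 5-clique {b, c, d, g, h}. A clique must lie in a single bag of any decomposition, so no decomposition can have width below 4. Combining the bounds, tw(G) = 4.

4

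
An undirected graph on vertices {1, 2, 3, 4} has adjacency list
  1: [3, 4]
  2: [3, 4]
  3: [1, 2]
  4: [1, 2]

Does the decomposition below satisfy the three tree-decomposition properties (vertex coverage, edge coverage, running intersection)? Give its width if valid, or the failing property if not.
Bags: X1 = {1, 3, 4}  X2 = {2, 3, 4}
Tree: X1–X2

Every vertex of G appears in some bag (union = {1, 2, 3, 4}); every edge is covered by a bag; and for each vertex v the set of bags containing v is connected in the bag tree. The decomposition is therefore valid. The largest bag has 3 vertices, so the width is 2.

Yes; width 2.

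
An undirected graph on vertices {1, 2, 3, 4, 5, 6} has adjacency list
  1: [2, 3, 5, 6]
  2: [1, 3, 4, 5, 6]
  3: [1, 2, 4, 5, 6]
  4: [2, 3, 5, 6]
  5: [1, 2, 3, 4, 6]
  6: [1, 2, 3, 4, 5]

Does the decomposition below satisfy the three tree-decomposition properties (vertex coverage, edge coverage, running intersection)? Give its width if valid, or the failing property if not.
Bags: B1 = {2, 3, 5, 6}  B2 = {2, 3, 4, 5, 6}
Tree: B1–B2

No — vertex 1 appears in no bag.

A tree decomposition must satisfy three properties: every vertex lies in some bag; for every edge, both endpoints lie together in some bag; and for every vertex, the bags containing it form a connected subtree. Here vertex 1 appears in no bag, so the decomposition is invalid.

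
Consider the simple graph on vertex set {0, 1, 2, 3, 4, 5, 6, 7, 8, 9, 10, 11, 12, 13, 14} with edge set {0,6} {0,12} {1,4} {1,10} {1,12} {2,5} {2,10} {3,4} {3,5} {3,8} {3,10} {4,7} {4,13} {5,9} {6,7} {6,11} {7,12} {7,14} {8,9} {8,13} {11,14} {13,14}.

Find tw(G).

A width-3 tree decomposition is:
Bags: B1 = {2, 5, 9, 10}  B2 = {3, 5, 9, 10}  B3 = {3, 8, 9, 10}  B4 = {1, 3, 8, 10}  B5 = {1, 3, 4, 8}  B6 = {1, 4, 8, 13}  B7 = {1, 4, 12, 13}  B8 = {4, 7, 12, 13}  B9 = {7, 12, 13, 14}  B10 = {0, 7, 12, 14}  B11 = {0, 6, 7, 14}  B12 = {0, 6, 11, 14}
Tree: B1–B2, B2–B3, B3–B4, B4–B5, B5–B6, B6–B7, B7–B8, B8–B9, B9–B10, B10–B11, B11–B12
Every bag has size at most 4, so the width is 4 − 1 = 3 and tw(G) ≤ 3. For the lower bound: the 4 vertex sets {2,5,9}, {10}, {3}, {1,4,8,13} are disjoint, each induces a connected subgraph, and every pair is joined by at least one edge of G. Contracting each set to a single vertex therefore yields K_{4} as a minor, and since treewidth is minor-monotone, tw(G) ≥ tw(K_{4}) = 3. The upper and lower bounds meet at 3, so that is the treewidth.

3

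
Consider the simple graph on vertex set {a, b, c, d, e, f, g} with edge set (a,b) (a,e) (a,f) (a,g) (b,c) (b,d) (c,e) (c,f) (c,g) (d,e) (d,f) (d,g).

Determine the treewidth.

A width-3 tree decomposition is:
Bags: B1 = {a, c, d, g}  B2 = {a, c, d, e}  B3 = {a, c, d, f}  B4 = {a, b, c, d}
Tree: B1–B2, B2–B3, B3–B4
The largest bag has 4 vertices, giving width 3; this decomposition certifies tw(G) ≤ 3. For the lower bound: the 4 vertex sets {c,g}, {d,e}, {a}, {f} are disjoint, each induces a connected subgraph, and every pair is joined by at least one edge of G. Contracting each set to a single vertex therefore yields K_{4} as a minor, and since treewidth is minor-monotone, tw(G) ≥ tw(K_{4}) = 3. Hence tw(G) = 3 exactly.

3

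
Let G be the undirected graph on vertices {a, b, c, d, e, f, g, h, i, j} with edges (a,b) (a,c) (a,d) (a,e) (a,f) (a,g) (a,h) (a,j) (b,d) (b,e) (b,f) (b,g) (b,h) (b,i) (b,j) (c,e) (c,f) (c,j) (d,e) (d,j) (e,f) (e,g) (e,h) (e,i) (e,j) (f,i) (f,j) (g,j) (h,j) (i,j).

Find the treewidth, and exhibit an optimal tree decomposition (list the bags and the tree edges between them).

Treewidth 4.
Bags: B1 = {a, b, e, h, j}  B2 = {a, b, d, e, j}  B3 = {a, b, e, f, j}  B4 = {a, c, e, f, j}  B5 = {a, b, e, g, j}  B6 = {b, e, f, i, j}
Tree: B1–B2, B2–B3, B3–B4, B2–B5, B3–B6

Each bag holds 5 vertices, so the decomposition has width 4, which upper-bounds the treewidth. Conversely, {a, c, e, f, j} is a clique of size 5, and the vertices of any clique must share a bag in every tree decomposition; so some bag has ≥ 5 vertices and tw(G) ≥ 4. Therefore the treewidth is 4.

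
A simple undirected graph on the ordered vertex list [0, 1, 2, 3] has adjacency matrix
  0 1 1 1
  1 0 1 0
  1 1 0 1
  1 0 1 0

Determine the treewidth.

A width-2 tree decomposition is:
Bags: B1 = {0, 2, 3}  B2 = {0, 1, 2}
Tree: B1–B2
Every bag has size at most 3, so the width is 3 − 1 = 2 and tw(G) ≤ 2. For the lower bound, the 3 vertices {0, 1, 2} are pairwise adjacent, and any tree decomposition puts a clique entirely inside one bag — forcing width ≥ 2. Combining the bounds, tw(G) = 2.

2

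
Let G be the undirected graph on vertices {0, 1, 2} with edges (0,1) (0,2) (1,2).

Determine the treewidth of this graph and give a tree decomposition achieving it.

A single bag containing all 3 vertices is trivially a valid decomposition of width 2. On the other hand G contains the 3-clique {0, 1, 2}. A clique must lie in a single bag of any decomposition, so no decomposition can have width below 2. Combining the bounds, tw(G) = 2.

Treewidth 2.
One such decomposition:
Bags: B1 = {0, 1, 2}
Tree: (single bag)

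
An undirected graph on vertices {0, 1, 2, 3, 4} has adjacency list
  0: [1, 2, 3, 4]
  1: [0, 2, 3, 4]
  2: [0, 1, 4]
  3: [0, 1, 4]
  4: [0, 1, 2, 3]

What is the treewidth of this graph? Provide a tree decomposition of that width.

Every bag has size at most 4, so the width is 4 − 1 = 3 and tw(G) ≤ 3. For the lower bound, the 4 vertices {0, 1, 2, 4} are pairwise adjacent, and any tree decomposition puts a clique entirely inside one bag — forcing width ≥ 3. The upper and lower bounds meet at 3, so that is the treewidth.

Treewidth 3.
One optimal decomposition is:
Bags: B1 = {0, 1, 2, 4}  B2 = {0, 1, 3, 4}
Tree: B1–B2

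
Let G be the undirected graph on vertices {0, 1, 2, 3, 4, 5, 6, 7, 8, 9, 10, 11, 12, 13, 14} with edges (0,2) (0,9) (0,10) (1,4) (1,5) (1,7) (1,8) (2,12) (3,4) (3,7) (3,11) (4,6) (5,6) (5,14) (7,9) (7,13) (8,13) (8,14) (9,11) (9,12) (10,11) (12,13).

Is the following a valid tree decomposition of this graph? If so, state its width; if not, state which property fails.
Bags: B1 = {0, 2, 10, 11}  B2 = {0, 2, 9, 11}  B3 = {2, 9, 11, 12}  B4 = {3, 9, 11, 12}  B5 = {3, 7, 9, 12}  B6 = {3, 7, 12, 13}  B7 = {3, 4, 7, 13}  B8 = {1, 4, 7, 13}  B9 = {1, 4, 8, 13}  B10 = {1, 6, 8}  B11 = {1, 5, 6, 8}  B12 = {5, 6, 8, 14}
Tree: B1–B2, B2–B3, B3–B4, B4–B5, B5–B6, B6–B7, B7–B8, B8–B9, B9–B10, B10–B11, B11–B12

No — edge (4,6) lies in no bag.

A tree decomposition must satisfy three properties: every vertex lies in some bag; for every edge, both endpoints lie together in some bag; and for every vertex, the bags containing it form a connected subtree. Here edge (4,6) lies in no bag, so the decomposition is invalid.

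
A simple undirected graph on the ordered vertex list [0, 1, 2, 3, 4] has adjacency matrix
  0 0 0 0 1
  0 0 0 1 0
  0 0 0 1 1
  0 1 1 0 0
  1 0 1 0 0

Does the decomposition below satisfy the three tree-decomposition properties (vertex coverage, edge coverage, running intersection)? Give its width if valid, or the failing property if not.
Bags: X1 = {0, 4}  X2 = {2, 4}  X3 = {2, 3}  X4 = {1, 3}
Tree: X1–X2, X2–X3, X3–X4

Checking the three conditions: (i) the bags cover all of {0, 1, 2, 3, 4}; (ii) for each edge, some bag contains both endpoints; (iii) the bags containing any fixed vertex form a subtree. All hold, so the decomposition is valid with width 2 − 1 = 1.

Yes; width 1.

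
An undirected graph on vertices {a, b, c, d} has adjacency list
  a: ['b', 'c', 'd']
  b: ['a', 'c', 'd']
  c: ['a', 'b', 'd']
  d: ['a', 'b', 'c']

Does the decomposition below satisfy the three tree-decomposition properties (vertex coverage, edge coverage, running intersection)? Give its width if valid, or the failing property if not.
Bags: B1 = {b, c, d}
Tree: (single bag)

No — vertex a appears in no bag.

A tree decomposition must satisfy three properties: every vertex lies in some bag; for every edge, both endpoints lie together in some bag; and for every vertex, the bags containing it form a connected subtree. Here vertex a appears in no bag, so the decomposition is invalid.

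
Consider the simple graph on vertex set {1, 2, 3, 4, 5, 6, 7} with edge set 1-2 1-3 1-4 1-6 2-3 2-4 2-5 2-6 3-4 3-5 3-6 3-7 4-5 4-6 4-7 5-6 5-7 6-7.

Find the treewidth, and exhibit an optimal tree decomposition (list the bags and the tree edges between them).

Each bag holds 5 vertices, so the decomposition has width 4, which upper-bounds the treewidth. Conversely, {1, 2, 3, 4, 6} is a clique of size 5, and the vertices of any clique must share a bag in every tree decomposition; so some bag has ≥ 5 vertices and tw(G) ≥ 4. Combining the bounds, tw(G) = 4.

Treewidth 4.
One such decomposition:
Bags: B1 = {2, 3, 4, 5, 6}  B2 = {1, 2, 3, 4, 6}  B3 = {3, 4, 5, 6, 7}
Tree: B1–B2, B1–B3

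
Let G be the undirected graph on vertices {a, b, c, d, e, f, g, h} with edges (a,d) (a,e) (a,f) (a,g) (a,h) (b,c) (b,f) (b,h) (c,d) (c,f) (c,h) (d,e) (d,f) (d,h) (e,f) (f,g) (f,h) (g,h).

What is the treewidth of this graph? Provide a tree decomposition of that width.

Each bag holds 4 vertices, so the decomposition has width 3, which upper-bounds the treewidth. For the lower bound, the 4 vertices {a, d, e, f} are pairwise adjacent, and any tree decomposition puts a clique entirely inside one bag — forcing width ≥ 3. Therefore the treewidth is 3.

Treewidth 3.
One optimal decomposition is:
Bags: B1 = {a, d, e, f}  B2 = {a, d, f, h}  B3 = {a, f, g, h}  B4 = {c, d, f, h}  B5 = {b, c, f, h}
Tree: B1–B2, B2–B3, B2–B4, B4–B5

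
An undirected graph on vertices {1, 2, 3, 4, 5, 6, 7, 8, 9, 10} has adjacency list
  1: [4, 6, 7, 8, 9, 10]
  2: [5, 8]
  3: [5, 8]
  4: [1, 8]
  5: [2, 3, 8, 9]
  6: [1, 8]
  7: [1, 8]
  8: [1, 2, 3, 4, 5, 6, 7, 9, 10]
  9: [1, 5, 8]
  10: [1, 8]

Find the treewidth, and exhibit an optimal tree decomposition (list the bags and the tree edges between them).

The largest bag has 3 vertices, giving width 2; this decomposition certifies tw(G) ≤ 2. On the other hand G contains the 3-clique {1, 4, 8}. A clique must lie in a single bag of any decomposition, so no decomposition can have width below 2. Therefore the treewidth is 2.

Treewidth 2.
Bags: B1 = {1, 4, 8}  B2 = {1, 8, 9}  B3 = {1, 8, 10}  B4 = {5, 8, 9}  B5 = {3, 5, 8}  B6 = {2, 5, 8}  B7 = {1, 7, 8}  B8 = {1, 6, 8}
Tree: B1–B2, B1–B3, B2–B4, B4–B5, B4–B6, B3–B7, B2–B8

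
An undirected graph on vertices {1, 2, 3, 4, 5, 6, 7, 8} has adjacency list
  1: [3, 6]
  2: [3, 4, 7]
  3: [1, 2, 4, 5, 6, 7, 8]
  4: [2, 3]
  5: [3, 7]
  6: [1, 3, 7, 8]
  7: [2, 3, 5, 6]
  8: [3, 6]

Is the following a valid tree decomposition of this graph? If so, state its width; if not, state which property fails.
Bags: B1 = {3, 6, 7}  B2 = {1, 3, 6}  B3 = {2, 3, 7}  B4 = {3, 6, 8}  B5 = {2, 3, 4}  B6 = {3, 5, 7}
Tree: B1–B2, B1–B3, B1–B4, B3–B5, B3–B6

Yes; width 2.

Checking the three conditions: (i) the bags cover all of {1, 2, 3, 4, 5, 6, 7, 8}; (ii) for each edge, some bag contains both endpoints; (iii) the bags containing any fixed vertex form a subtree. All hold, so the decomposition is valid with width 3 − 1 = 2.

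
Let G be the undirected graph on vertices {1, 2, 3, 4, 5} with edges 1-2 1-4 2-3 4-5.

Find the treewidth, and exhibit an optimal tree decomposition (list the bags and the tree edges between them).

The largest bag has 2 vertices, giving width 1; this decomposition certifies tw(G) ≤ 1. G has an edge, so its treewidth is at least 1. Hence tw(G) = 1 exactly.

Treewidth 1.
One optimal decomposition is:
Bags: B1 = {2, 3}  B2 = {1, 2}  B3 = {1, 4}  B4 = {4, 5}
Tree: B1–B2, B2–B3, B3–B4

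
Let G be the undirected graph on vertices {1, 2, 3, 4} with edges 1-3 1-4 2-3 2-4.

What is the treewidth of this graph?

2

A width-2 tree decomposition is:
Bags: B1 = {1, 2, 4}  B2 = {1, 2, 3}
Tree: B1–B2
The largest bag has 3 vertices, giving width 2; this decomposition certifies tw(G) ≤ 2. Since 2–4–1–3–2 is a cycle in G, G is not acyclic. Forests are exactly the graphs of treewidth ≤ 1, so tw(G) ≥ 2. The upper and lower bounds meet at 2, so that is the treewidth.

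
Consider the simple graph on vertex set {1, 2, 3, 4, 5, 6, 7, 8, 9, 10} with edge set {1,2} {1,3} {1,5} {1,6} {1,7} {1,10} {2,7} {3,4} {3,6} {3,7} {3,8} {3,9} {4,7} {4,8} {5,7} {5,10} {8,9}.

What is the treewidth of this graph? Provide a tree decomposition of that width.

Every bag has size at most 3, so the width is 3 − 1 = 2 and tw(G) ≤ 2. Conversely, {3, 8, 9} is a clique of size 3, and the vertices of any clique must share a bag in every tree decomposition; so some bag has ≥ 3 vertices and tw(G) ≥ 2. The upper and lower bounds meet at 2, so that is the treewidth.

Treewidth 2.
One such decomposition:
Bags: B1 = {1, 5, 7}  B2 = {1, 5, 10}  B3 = {1, 3, 7}  B4 = {3, 4, 7}  B5 = {1, 2, 7}  B6 = {3, 4, 8}  B7 = {3, 8, 9}  B8 = {1, 3, 6}
Tree: B1–B2, B1–B3, B3–B4, B1–B5, B4–B6, B6–B7, B3–B8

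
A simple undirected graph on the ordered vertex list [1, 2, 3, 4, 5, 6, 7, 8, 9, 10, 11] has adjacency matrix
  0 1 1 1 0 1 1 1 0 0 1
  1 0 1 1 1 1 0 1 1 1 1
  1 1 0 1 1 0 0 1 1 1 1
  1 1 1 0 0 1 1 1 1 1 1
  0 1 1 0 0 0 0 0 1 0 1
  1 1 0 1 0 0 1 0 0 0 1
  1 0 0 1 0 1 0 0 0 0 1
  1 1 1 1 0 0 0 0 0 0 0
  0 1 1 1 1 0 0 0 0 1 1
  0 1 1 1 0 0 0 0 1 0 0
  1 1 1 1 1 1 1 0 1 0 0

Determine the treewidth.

A width-4 tree decomposition is:
Bags: B1 = {1, 2, 4, 6, 11}  B2 = {1, 2, 3, 4, 11}  B3 = {1, 2, 3, 4, 8}  B4 = {2, 3, 4, 9, 11}  B5 = {2, 3, 5, 9, 11}  B6 = {2, 3, 4, 9, 10}  B7 = {1, 4, 6, 7, 11}
Tree: B1–B2, B2–B3, B2–B4, B4–B5, B4–B6, B1–B7
Every bag has size at most 5, so the width is 5 − 1 = 4 and tw(G) ≤ 4. On the other hand G contains the 5-clique {1, 2, 3, 4, 8}. A clique must lie in a single bag of any decomposition, so no decomposition can have width below 4. The upper and lower bounds meet at 4, so that is the treewidth.

4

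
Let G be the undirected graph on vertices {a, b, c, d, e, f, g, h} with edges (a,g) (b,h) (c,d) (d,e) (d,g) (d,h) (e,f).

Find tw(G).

A width-1 tree decomposition is:
Bags: B1 = {d, h}  B2 = {c, d}  B3 = {d, e}  B4 = {b, h}  B5 = {e, f}  B6 = {d, g}  B7 = {a, g}
Tree: B1–B2, B1–B3, B1–B4, B3–B5, B2–B6, B6–B7
The largest bag has 2 vertices, giving width 1; this decomposition certifies tw(G) ≤ 1. G has an edge, so its treewidth is at least 1. Hence tw(G) = 1 exactly.

1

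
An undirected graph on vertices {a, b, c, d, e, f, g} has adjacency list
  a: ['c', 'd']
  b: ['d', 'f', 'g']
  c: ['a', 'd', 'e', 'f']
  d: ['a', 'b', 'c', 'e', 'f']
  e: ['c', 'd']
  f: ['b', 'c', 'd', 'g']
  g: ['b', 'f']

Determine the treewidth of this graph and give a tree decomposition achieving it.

The largest bag has 3 vertices, giving width 2; this decomposition certifies tw(G) ≤ 2. Conversely, {c, d, e} is a clique of size 3, and the vertices of any clique must share a bag in every tree decomposition; so some bag has ≥ 3 vertices and tw(G) ≥ 2. Combining the bounds, tw(G) = 2.

Treewidth 2.
One optimal decomposition is:
Bags: B1 = {c, d, f}  B2 = {a, c, d}  B3 = {c, d, e}  B4 = {b, d, f}  B5 = {b, f, g}
Tree: B1–B2, B1–B3, B1–B4, B4–B5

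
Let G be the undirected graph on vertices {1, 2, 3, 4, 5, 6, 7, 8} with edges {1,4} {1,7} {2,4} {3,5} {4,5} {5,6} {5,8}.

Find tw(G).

1

A width-1 tree decomposition is:
Bags: B1 = {5, 6}  B2 = {4, 5}  B3 = {3, 5}  B4 = {1, 4}  B5 = {1, 7}  B6 = {2, 4}  B7 = {5, 8}
Tree: B1–B2, B1–B3, B2–B4, B4–B5, B4–B6, B2–B7
Every bag has size at most 2, so the width is 2 − 1 = 1 and tw(G) ≤ 1. G has an edge, so its treewidth is at least 1. Combining the bounds, tw(G) = 1.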